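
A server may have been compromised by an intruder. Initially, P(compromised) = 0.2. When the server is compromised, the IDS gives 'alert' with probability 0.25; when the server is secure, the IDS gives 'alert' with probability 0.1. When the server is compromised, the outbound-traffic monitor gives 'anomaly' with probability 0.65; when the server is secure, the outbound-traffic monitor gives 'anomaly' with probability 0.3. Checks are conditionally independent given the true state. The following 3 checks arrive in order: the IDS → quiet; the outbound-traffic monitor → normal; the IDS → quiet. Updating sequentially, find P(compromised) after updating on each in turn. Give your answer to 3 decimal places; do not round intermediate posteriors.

0.080

After the IDS='quiet': P(compromised) = 0.75·0.2000 / (0.75·0.2000 + 0.9·0.8000) ≈ 0.1724
After the outbound-traffic monitor='normal': P(compromised) = 0.35·0.1724 / (0.35·0.1724 + 0.7·0.8276) ≈ 0.0943
After the IDS='quiet': P(compromised) = 0.75·0.0943 / (0.75·0.0943 + 0.9·0.9057) ≈ 0.0799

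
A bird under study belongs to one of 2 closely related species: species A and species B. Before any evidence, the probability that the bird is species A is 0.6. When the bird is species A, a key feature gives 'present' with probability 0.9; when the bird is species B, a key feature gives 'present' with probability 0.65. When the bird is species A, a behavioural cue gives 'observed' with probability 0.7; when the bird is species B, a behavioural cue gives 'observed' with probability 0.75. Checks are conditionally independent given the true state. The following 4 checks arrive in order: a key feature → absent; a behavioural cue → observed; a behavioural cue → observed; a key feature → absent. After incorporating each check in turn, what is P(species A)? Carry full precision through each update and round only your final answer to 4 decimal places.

0.0964

After a key feature='absent': P(species A) = 0.1·0.6000 / (0.1·0.6000 + 0.35·0.4000) ≈ 0.3000
After a behavioural cue='observed': P(species A) = 0.7·0.3000 / (0.7·0.3000 + 0.75·0.7000) ≈ 0.2857
After a behavioural cue='observed': P(species A) = 0.7·0.2857 / (0.7·0.2857 + 0.75·0.7143) ≈ 0.2718
After a key feature='absent': P(species A) = 0.1·0.2718 / (0.1·0.2718 + 0.35·0.7282) ≈ 0.0964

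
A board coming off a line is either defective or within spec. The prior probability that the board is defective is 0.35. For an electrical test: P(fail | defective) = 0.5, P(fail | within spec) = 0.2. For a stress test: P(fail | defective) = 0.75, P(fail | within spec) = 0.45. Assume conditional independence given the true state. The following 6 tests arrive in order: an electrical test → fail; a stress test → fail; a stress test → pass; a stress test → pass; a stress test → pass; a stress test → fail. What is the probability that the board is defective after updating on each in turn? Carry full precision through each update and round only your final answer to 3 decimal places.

0.260

After an electrical test='fail': P(defective) = 0.5·0.3500 / (0.5·0.3500 + 0.2·0.6500) ≈ 0.5738
After a stress test='fail': P(defective) = 0.75·0.5738 / (0.75·0.5738 + 0.45·0.4262) ≈ 0.6917
After a stress test='pass': P(defective) = 0.25·0.6917 / (0.25·0.6917 + 0.55·0.3083) ≈ 0.5049
After a stress test='pass': P(defective) = 0.25·0.5049 / (0.25·0.5049 + 0.55·0.4951) ≈ 0.3167
After a stress test='pass': P(defective) = 0.25·0.3167 / (0.25·0.3167 + 0.55·0.6833) ≈ 0.1740
After a stress test='fail': P(defective) = 0.75·0.1740 / (0.75·0.1740 + 0.45·0.8260) ≈ 0.2599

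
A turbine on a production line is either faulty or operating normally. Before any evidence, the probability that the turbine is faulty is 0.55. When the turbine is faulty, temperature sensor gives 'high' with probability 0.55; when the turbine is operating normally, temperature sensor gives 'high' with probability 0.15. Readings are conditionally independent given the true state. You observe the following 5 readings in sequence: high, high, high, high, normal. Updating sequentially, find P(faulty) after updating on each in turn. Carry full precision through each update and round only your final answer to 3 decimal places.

0.992

After 'high': P(faulty) = 0.55·0.5500 / (0.55·0.5500 + 0.15·0.4500) ≈ 0.8176
After 'high': P(faulty) = 0.55·0.8176 / (0.55·0.8176 + 0.15·0.1824) ≈ 0.9426
After 'high': P(faulty) = 0.55·0.9426 / (0.55·0.9426 + 0.15·0.0574) ≈ 0.9837
After 'high': P(faulty) = 0.55·0.9837 / (0.55·0.9837 + 0.15·0.0163) ≈ 0.9955
After 'normal': P(faulty) = 0.45·0.9955 / (0.45·0.9955 + 0.85·0.0045) ≈ 0.9915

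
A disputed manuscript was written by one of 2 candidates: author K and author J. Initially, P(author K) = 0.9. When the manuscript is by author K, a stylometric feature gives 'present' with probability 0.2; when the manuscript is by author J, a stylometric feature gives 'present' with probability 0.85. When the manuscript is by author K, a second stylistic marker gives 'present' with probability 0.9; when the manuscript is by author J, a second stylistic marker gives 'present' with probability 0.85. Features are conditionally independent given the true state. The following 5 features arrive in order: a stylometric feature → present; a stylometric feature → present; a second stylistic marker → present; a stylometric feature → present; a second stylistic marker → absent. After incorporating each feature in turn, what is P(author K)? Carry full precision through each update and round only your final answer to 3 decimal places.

0.076

After a stylometric feature='present': P(author K) = 0.2·0.9000 / (0.2·0.9000 + 0.85·0.1000) ≈ 0.6792
After a stylometric feature='present': P(author K) = 0.2·0.6792 / (0.2·0.6792 + 0.85·0.3208) ≈ 0.3326
After a second stylistic marker='present': P(author K) = 0.9·0.3326 / (0.9·0.3326 + 0.85·0.6674) ≈ 0.3454
After a stylometric feature='present': P(author K) = 0.2·0.3454 / (0.2·0.3454 + 0.85·0.6546) ≈ 0.1104
After a second stylistic marker='absent': P(author K) = 0.1·0.1104 / (0.1·0.1104 + 0.15·0.8896) ≈ 0.0764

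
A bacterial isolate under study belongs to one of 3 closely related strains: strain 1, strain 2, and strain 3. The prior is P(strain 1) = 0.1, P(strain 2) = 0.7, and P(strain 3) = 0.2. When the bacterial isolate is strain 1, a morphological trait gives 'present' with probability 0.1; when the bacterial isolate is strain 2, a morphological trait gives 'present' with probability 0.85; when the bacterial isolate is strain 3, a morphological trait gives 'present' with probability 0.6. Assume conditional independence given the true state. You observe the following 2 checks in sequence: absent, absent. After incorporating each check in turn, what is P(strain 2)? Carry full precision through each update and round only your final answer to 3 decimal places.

Apply Bayes' rule sequentially, carrying P(strain 2) forward.
After 'absent': normaliser = 0.9·0.1000 + 0.15·0.7000 + 0.4·0.2000; P(strain 1) ≈ 0.3273, P(strain 2) ≈ 0.3818, P(strain 3) ≈ 0.2909
After 'absent': normaliser = 0.9·0.3273 + 0.15·0.3818 + 0.4·0.2909; P(strain 1) ≈ 0.6291, P(strain 2) ≈ 0.1223, P(strain 3) ≈ 0.2485

0.122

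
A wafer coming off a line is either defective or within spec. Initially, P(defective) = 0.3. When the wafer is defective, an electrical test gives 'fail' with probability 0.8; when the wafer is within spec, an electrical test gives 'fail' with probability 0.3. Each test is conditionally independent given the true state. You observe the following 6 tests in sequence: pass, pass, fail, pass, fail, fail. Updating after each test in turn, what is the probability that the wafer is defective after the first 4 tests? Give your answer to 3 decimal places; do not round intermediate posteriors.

After 'pass': P(defective) = 0.2·0.3000 / (0.2·0.3000 + 0.7·0.7000) ≈ 0.1091
After 'pass': P(defective) = 0.2·0.1091 / (0.2·0.1091 + 0.7·0.8909) ≈ 0.0338
After 'fail': P(defective) = 0.8·0.0338 / (0.8·0.0338 + 0.3·0.9662) ≈ 0.0853
After 'pass': P(defective) = 0.2·0.0853 / (0.2·0.0853 + 0.7·0.9147) ≈ 0.0260

0.026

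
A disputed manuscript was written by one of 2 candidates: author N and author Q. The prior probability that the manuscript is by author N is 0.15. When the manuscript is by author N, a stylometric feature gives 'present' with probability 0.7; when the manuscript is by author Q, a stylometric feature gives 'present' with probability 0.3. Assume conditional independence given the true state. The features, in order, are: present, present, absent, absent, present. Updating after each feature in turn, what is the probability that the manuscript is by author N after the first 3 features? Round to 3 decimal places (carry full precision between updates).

After 'present': P(author N) = 0.7·0.1500 / (0.7·0.1500 + 0.3·0.8500) ≈ 0.2917
After 'present': P(author N) = 0.7·0.2917 / (0.7·0.2917 + 0.3·0.7083) ≈ 0.4900
After 'absent': P(author N) = 0.3·0.4900 / (0.3·0.4900 + 0.7·0.5100) ≈ 0.2917

0.292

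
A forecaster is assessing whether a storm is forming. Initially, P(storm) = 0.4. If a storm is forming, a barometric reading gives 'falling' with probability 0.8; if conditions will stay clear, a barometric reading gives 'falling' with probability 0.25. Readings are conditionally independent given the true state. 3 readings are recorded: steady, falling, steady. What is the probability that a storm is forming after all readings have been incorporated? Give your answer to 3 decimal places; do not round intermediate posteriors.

After 'steady': P(storm) = 0.2·0.4000 / (0.2·0.4000 + 0.75·0.6000) ≈ 0.1509
After 'falling': P(storm) = 0.8·0.1509 / (0.8·0.1509 + 0.25·0.8491) ≈ 0.3626
After 'steady': P(storm) = 0.2·0.3626 / (0.2·0.3626 + 0.75·0.6374) ≈ 0.1317

0.132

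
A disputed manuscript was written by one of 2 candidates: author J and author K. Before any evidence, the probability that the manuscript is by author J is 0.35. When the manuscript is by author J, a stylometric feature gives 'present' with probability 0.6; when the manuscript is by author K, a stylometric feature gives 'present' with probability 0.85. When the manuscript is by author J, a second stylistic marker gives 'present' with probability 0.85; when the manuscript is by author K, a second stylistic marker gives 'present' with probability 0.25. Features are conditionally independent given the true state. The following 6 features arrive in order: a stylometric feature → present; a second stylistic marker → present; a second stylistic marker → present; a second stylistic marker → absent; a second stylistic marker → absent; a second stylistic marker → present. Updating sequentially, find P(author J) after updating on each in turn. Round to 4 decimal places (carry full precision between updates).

0.3740

After a stylometric feature='present': P(author J) = 0.6·0.3500 / (0.6·0.3500 + 0.85·0.6500) ≈ 0.2754
After a second stylistic marker='present': P(author J) = 0.85·0.2754 / (0.85·0.2754 + 0.25·0.7246) ≈ 0.5638
After a second stylistic marker='present': P(author J) = 0.85·0.5638 / (0.85·0.5638 + 0.25·0.4362) ≈ 0.8146
After a second stylistic marker='absent': P(author J) = 0.15·0.8146 / (0.15·0.8146 + 0.75·0.1854) ≈ 0.4677
After a second stylistic marker='absent': P(author J) = 0.15·0.4677 / (0.15·0.4677 + 0.75·0.5323) ≈ 0.1495
After a second stylistic marker='present': P(author J) = 0.85·0.1495 / (0.85·0.1495 + 0.25·0.8505) ≈ 0.3740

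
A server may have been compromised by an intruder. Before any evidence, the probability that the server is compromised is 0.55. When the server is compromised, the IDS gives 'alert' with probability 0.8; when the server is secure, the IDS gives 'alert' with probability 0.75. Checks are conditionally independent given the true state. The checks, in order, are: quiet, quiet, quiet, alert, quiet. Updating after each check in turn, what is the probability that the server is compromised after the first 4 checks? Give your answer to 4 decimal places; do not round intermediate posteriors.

After 'quiet': P(compromised) = 0.2·0.5500 / (0.2·0.5500 + 0.25·0.4500) ≈ 0.4944
After 'quiet': P(compromised) = 0.2·0.4944 / (0.2·0.4944 + 0.25·0.5056) ≈ 0.4389
After 'quiet': P(compromised) = 0.2·0.4389 / (0.2·0.4389 + 0.25·0.5611) ≈ 0.3849
After 'alert': P(compromised) = 0.8·0.3849 / (0.8·0.3849 + 0.75·0.6151) ≈ 0.4003

0.4003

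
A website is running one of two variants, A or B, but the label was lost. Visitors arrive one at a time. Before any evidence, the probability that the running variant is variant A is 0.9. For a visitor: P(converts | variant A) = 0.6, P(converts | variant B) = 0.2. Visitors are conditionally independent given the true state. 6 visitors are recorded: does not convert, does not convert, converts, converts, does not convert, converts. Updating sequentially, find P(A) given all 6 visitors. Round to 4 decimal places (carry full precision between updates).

0.9681

After 'does not convert': P(A) = 0.4·0.9000 / (0.4·0.9000 + 0.8·0.1000) ≈ 0.8182
After 'does not convert': P(A) = 0.4·0.8182 / (0.4·0.8182 + 0.8·0.1818) ≈ 0.6923
After 'converts': P(A) = 0.6·0.6923 / (0.6·0.6923 + 0.2·0.3077) ≈ 0.8710
After 'converts': P(A) = 0.6·0.8710 / (0.6·0.8710 + 0.2·0.1290) ≈ 0.9529
After 'does not convert': P(A) = 0.4·0.9529 / (0.4·0.9529 + 0.8·0.0471) ≈ 0.9101
After 'converts': P(A) = 0.6·0.9101 / (0.6·0.9101 + 0.2·0.0899) ≈ 0.9681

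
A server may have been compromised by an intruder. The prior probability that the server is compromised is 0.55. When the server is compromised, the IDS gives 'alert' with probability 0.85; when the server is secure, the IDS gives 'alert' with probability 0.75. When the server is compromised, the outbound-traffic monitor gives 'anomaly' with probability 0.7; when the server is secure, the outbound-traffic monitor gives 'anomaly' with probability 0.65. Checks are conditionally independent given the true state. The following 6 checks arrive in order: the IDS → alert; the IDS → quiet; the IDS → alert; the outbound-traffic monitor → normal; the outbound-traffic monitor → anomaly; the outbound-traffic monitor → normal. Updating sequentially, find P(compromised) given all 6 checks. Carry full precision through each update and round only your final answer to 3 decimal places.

0.427

Apply Bayes' rule sequentially, carrying P(compromised) forward.
After the IDS='alert': P(compromised) = 0.85·0.5500 / (0.85·0.5500 + 0.75·0.4500) ≈ 0.5807
After the IDS='quiet': P(compromised) = 0.15·0.5807 / (0.15·0.5807 + 0.25·0.4193) ≈ 0.4539
After the IDS='alert': P(compromised) = 0.85·0.4539 / (0.85·0.4539 + 0.75·0.5461) ≈ 0.4850
After the outbound-traffic monitor='normal': P(compromised) = 0.3·0.4850 / (0.3·0.4850 + 0.35·0.5150) ≈ 0.4467
After the outbound-traffic monitor='anomaly': P(compromised) = 0.7·0.4467 / (0.7·0.4467 + 0.65·0.5533) ≈ 0.4651
After the outbound-traffic monitor='normal': P(compromised) = 0.3·0.4651 / (0.3·0.4651 + 0.35·0.5349) ≈ 0.4270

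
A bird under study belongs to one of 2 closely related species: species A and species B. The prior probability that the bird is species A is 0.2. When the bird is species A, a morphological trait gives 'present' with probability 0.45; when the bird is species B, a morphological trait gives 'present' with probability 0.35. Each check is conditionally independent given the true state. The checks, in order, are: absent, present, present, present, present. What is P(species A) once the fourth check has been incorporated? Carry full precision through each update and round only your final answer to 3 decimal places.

Apply Bayes' rule sequentially, carrying P(species A) forward.
After 'absent': P(species A) = 0.55·0.2000 / (0.55·0.2000 + 0.65·0.8000) ≈ 0.1746
After 'present': P(species A) = 0.45·0.1746 / (0.45·0.1746 + 0.35·0.8254) ≈ 0.2138
After 'present': P(species A) = 0.45·0.2138 / (0.45·0.2138 + 0.35·0.7862) ≈ 0.2591
After 'present': P(species A) = 0.45·0.2591 / (0.45·0.2591 + 0.35·0.7409) ≈ 0.3102

0.310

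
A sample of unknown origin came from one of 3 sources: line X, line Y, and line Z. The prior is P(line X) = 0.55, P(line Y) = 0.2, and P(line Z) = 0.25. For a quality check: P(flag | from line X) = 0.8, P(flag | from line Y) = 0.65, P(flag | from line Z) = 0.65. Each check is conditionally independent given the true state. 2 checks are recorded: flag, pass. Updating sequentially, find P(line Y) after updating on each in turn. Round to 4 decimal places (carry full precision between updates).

0.2390

Each posterior becomes the prior for the next update.
After 'flag': normaliser = 0.8·0.5500 + 0.65·0.2000 + 0.65·0.2500; P(line X) ≈ 0.6007, P(line Y) ≈ 0.1775, P(line Z) ≈ 0.2218
After 'pass': normaliser = 0.2·0.6007 + 0.35·0.1775 + 0.35·0.2218; P(line X) ≈ 0.4622, P(line Y) ≈ 0.2390, P(line Z) ≈ 0.2988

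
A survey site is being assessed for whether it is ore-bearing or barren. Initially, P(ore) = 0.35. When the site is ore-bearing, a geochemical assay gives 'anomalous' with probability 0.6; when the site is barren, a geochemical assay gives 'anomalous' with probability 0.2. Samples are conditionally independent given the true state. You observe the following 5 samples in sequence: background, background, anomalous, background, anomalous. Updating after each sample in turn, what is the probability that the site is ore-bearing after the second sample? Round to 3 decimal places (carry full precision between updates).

After 'background': P(ore) = 0.4·0.3500 / (0.4·0.3500 + 0.8·0.6500) ≈ 0.2121
After 'background': P(ore) = 0.4·0.2121 / (0.4·0.2121 + 0.8·0.7879) ≈ 0.1186

0.119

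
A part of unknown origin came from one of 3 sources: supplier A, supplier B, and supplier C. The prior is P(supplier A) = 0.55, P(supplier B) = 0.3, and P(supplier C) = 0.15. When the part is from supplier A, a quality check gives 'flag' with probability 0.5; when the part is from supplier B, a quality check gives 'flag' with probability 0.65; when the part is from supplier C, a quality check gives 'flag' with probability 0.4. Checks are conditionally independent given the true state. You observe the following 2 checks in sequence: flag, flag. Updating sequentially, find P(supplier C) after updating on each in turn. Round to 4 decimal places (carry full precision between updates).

0.0833

Each posterior becomes the prior for the next update.
After 'flag': normaliser = 0.5·0.5500 + 0.65·0.3000 + 0.4·0.1500; P(supplier A) ≈ 0.5189, P(supplier B) ≈ 0.3679, P(supplier C) ≈ 0.1132
After 'flag': normaliser = 0.5·0.5189 + 0.65·0.3679 + 0.4·0.1132; P(supplier A) ≈ 0.4770, P(supplier B) ≈ 0.4397, P(supplier C) ≈ 0.0833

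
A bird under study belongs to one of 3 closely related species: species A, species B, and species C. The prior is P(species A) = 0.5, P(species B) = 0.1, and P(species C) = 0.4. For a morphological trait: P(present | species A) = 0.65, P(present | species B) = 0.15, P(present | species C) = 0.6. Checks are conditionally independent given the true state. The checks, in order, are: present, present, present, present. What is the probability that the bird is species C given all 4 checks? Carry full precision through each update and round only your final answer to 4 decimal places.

After 'present': normaliser = 0.65·0.5000 + 0.15·0.1000 + 0.6·0.4000; P(species A) ≈ 0.5603, P(species B) ≈ 0.0259, P(species C) ≈ 0.4138
After 'present': normaliser = 0.65·0.5603 + 0.15·0.0259 + 0.6·0.4138; P(species A) ≈ 0.5909, P(species B) ≈ 0.0063, P(species C) ≈ 0.4028
After 'present': normaliser = 0.65·0.5909 + 0.15·0.0063 + 0.6·0.4028; P(species A) ≈ 0.6129, P(species B) ≈ 0.0015, P(species C) ≈ 0.3856
After 'present': normaliser = 0.65·0.6129 + 0.15·0.0015 + 0.6·0.3856; P(species A) ≈ 0.6324, P(species B) ≈ 0.0004, P(species C) ≈ 0.3673

0.3673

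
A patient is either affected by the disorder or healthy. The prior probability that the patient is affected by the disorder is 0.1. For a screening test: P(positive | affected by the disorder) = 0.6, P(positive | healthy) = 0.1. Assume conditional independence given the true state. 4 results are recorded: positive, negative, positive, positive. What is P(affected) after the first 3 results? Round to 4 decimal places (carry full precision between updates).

0.6400

Each posterior becomes the prior for the next update.
After 'positive': P(affected) = 0.6·0.1000 / (0.6·0.1000 + 0.1·0.9000) ≈ 0.4000
After 'negative': P(affected) = 0.4·0.4000 / (0.4·0.4000 + 0.9·0.6000) ≈ 0.2286
After 'positive': P(affected) = 0.6·0.2286 / (0.6·0.2286 + 0.1·0.7714) ≈ 0.6400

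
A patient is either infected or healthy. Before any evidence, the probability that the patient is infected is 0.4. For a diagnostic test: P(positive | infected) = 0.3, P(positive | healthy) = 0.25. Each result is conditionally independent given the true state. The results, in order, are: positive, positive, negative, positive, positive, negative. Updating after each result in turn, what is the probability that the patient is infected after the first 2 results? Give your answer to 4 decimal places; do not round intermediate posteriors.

After 'positive': P(infected) = 0.3·0.4000 / (0.3·0.4000 + 0.25·0.6000) ≈ 0.4444
After 'positive': P(infected) = 0.3·0.4444 / (0.3·0.4444 + 0.25·0.5556) ≈ 0.4898

0.4898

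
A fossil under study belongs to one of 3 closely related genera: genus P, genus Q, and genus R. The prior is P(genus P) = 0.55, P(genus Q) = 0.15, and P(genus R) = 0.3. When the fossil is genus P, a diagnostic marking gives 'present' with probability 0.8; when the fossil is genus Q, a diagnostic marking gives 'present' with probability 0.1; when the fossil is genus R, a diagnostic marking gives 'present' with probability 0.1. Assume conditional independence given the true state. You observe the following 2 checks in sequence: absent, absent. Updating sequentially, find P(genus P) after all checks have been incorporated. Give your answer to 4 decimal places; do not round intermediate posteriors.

After 'absent': normaliser = 0.2·0.5500 + 0.9·0.1500 + 0.9·0.3000; P(genus P) ≈ 0.2136, P(genus Q) ≈ 0.2621, P(genus R) ≈ 0.5243
After 'absent': normaliser = 0.2·0.2136 + 0.9·0.2621 + 0.9·0.5243; P(genus P) ≈ 0.0569, P(genus Q) ≈ 0.3144, P(genus R) ≈ 0.6287

0.0569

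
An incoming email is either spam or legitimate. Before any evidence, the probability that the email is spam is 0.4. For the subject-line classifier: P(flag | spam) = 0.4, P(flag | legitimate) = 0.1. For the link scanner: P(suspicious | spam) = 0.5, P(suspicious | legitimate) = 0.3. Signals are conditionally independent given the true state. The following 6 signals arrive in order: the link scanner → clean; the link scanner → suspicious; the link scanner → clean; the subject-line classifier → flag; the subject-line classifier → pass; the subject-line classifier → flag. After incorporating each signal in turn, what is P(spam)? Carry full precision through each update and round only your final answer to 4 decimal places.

0.8581

Apply Bayes' rule sequentially, carrying P(spam) forward.
After the link scanner='clean': P(spam) = 0.5·0.4000 / (0.5·0.4000 + 0.7·0.6000) ≈ 0.3226
After the link scanner='suspicious': P(spam) = 0.5·0.3226 / (0.5·0.3226 + 0.3·0.6774) ≈ 0.4425
After the link scanner='clean': P(spam) = 0.5·0.4425 / (0.5·0.4425 + 0.7·0.5575) ≈ 0.3618
After the subject-line classifier='flag': P(spam) = 0.4·0.3618 / (0.4·0.3618 + 0.1·0.6382) ≈ 0.6940
After the subject-line classifier='pass': P(spam) = 0.6·0.6940 / (0.6·0.6940 + 0.9·0.3060) ≈ 0.6019
After the subject-line classifier='flag': P(spam) = 0.4·0.6019 / (0.4·0.6019 + 0.1·0.3981) ≈ 0.8581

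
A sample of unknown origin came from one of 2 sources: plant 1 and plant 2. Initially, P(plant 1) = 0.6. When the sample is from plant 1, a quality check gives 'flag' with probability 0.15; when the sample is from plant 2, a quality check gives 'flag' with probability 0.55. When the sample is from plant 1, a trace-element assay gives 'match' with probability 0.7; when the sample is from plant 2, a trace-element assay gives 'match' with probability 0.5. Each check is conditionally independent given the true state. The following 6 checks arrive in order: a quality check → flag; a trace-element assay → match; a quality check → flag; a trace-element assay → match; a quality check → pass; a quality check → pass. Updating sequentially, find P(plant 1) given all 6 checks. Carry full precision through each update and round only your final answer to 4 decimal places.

0.4383

Apply Bayes' rule sequentially, carrying P(plant 1) forward.
After a quality check='flag': P(plant 1) = 0.15·0.6000 / (0.15·0.6000 + 0.55·0.4000) ≈ 0.2903
After a trace-element assay='match': P(plant 1) = 0.7·0.2903 / (0.7·0.2903 + 0.5·0.7097) ≈ 0.3642
After a quality check='flag': P(plant 1) = 0.15·0.3642 / (0.15·0.3642 + 0.55·0.6358) ≈ 0.1351
After a trace-element assay='match': P(plant 1) = 0.7·0.1351 / (0.7·0.1351 + 0.5·0.8649) ≈ 0.1794
After a quality check='pass': P(plant 1) = 0.85·0.1794 / (0.85·0.1794 + 0.45·0.8206) ≈ 0.2923
After a quality check='pass': P(plant 1) = 0.85·0.2923 / (0.85·0.2923 + 0.45·0.7077) ≈ 0.4383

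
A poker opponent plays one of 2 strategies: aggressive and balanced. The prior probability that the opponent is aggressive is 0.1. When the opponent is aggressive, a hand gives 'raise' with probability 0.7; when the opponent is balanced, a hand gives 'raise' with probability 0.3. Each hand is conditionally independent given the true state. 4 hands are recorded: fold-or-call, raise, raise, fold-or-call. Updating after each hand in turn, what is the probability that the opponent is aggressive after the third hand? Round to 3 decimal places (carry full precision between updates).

Each posterior becomes the prior for the next update.
After 'fold-or-call': P(aggressive) = 0.3·0.1000 / (0.3·0.1000 + 0.7·0.9000) ≈ 0.0455
After 'raise': P(aggressive) = 0.7·0.0455 / (0.7·0.0455 + 0.3·0.9545) ≈ 0.1000
After 'raise': P(aggressive) = 0.7·0.1000 / (0.7·0.1000 + 0.3·0.9000) ≈ 0.2059

0.206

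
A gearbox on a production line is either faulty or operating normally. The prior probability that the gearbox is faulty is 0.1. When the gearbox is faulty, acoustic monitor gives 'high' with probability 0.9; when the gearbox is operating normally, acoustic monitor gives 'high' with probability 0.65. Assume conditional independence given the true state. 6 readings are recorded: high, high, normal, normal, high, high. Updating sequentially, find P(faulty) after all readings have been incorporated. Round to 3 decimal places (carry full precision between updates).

After 'high': P(faulty) = 0.9·0.1000 / (0.9·0.1000 + 0.65·0.9000) ≈ 0.1333
After 'high': P(faulty) = 0.9·0.1333 / (0.9·0.1333 + 0.65·0.8667) ≈ 0.1756
After 'normal': P(faulty) = 0.1·0.1756 / (0.1·0.1756 + 0.35·0.8244) ≈ 0.0574
After 'normal': P(faulty) = 0.1·0.0574 / (0.1·0.0574 + 0.35·0.9426) ≈ 0.0171
After 'high': P(faulty) = 0.9·0.0171 / (0.9·0.0171 + 0.65·0.9829) ≈ 0.0235
After 'high': P(faulty) = 0.9·0.0235 / (0.9·0.0235 + 0.65·0.9765) ≈ 0.0323

0.032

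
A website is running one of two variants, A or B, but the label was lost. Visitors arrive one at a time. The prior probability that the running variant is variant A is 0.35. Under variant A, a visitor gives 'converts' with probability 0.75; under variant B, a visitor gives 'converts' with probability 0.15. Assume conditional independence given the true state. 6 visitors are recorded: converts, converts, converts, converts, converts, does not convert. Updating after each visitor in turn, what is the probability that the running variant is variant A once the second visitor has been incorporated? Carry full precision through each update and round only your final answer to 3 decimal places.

After 'converts': P(A) = 0.75·0.3500 / (0.75·0.3500 + 0.15·0.6500) ≈ 0.7292
After 'converts': P(A) = 0.75·0.7292 / (0.75·0.7292 + 0.15·0.2708) ≈ 0.9309

0.931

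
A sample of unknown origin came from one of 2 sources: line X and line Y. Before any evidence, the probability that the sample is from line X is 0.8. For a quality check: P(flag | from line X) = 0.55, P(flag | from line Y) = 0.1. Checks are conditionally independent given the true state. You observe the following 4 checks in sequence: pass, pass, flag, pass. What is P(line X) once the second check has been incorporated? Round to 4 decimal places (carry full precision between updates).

0.5000

After 'pass': P(line X) = 0.45·0.8000 / (0.45·0.8000 + 0.9·0.2000) ≈ 0.6667
After 'pass': P(line X) = 0.45·0.6667 / (0.45·0.6667 + 0.9·0.3333) ≈ 0.5000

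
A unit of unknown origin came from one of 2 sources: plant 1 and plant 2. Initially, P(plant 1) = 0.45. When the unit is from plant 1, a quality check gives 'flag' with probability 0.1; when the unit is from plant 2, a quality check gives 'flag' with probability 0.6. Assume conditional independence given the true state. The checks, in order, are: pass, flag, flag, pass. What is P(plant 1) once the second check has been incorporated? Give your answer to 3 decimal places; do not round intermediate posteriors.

0.235

After 'pass': P(plant 1) = 0.9·0.4500 / (0.9·0.4500 + 0.4·0.5500) ≈ 0.6480
After 'flag': P(plant 1) = 0.1·0.6480 / (0.1·0.6480 + 0.6·0.3520) ≈ 0.2348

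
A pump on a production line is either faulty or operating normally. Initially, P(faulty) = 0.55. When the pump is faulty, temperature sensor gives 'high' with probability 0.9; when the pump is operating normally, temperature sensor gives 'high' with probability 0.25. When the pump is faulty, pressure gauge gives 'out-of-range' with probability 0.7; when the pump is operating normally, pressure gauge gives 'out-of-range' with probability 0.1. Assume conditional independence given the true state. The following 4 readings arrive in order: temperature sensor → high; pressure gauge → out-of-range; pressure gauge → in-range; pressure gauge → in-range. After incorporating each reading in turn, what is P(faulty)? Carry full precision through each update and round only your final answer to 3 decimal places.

0.774

After temperature sensor='high': P(faulty) = 0.9·0.5500 / (0.9·0.5500 + 0.25·0.4500) ≈ 0.8148
After pressure gauge='out-of-range': P(faulty) = 0.7·0.8148 / (0.7·0.8148 + 0.1·0.1852) ≈ 0.9686
After pressure gauge='in-range': P(faulty) = 0.3·0.9686 / (0.3·0.9686 + 0.9·0.0314) ≈ 0.9112
After pressure gauge='in-range': P(faulty) = 0.3·0.9112 / (0.3·0.9112 + 0.9·0.0888) ≈ 0.7739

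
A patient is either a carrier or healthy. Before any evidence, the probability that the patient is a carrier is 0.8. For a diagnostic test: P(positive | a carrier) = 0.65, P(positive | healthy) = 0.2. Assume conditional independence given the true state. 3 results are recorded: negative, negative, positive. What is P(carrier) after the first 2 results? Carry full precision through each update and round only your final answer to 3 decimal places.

0.434

After 'negative': P(carrier) = 0.35·0.8000 / (0.35·0.8000 + 0.8·0.2000) ≈ 0.6364
After 'negative': P(carrier) = 0.35·0.6364 / (0.35·0.6364 + 0.8·0.3636) ≈ 0.4336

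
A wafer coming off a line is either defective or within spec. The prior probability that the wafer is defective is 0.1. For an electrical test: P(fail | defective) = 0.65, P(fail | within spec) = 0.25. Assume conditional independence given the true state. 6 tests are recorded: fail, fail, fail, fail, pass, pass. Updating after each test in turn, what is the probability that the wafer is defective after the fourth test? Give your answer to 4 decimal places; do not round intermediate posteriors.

Apply Bayes' rule sequentially, carrying P(defective) forward.
After 'fail': P(defective) = 0.65·0.1000 / (0.65·0.1000 + 0.25·0.9000) ≈ 0.2241
After 'fail': P(defective) = 0.65·0.2241 / (0.65·0.2241 + 0.25·0.7759) ≈ 0.4289
After 'fail': P(defective) = 0.65·0.4289 / (0.65·0.4289 + 0.25·0.5711) ≈ 0.6613
After 'fail': P(defective) = 0.65·0.6613 / (0.65·0.6613 + 0.25·0.3387) ≈ 0.8355

0.8355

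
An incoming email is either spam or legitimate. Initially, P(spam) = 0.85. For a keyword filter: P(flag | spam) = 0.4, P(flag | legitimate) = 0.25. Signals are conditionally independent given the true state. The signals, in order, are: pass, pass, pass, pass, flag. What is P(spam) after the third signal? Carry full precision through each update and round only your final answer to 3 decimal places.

0.744

After 'pass': P(spam) = 0.6·0.8500 / (0.6·0.8500 + 0.75·0.1500) ≈ 0.8193
After 'pass': P(spam) = 0.6·0.8193 / (0.6·0.8193 + 0.75·0.1807) ≈ 0.7839
After 'pass': P(spam) = 0.6·0.7839 / (0.6·0.7839 + 0.75·0.2161) ≈ 0.7437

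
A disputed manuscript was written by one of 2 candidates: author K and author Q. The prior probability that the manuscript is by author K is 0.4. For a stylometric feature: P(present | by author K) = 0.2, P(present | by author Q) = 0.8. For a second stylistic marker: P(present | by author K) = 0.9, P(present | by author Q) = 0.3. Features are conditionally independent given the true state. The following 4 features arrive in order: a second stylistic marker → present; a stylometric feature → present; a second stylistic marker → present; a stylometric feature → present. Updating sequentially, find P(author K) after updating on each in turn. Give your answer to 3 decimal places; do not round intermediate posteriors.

0.273

Apply Bayes' rule sequentially, carrying P(author K) forward.
After a second stylistic marker='present': P(author K) = 0.9·0.4000 / (0.9·0.4000 + 0.3·0.6000) ≈ 0.6667
After a stylometric feature='present': P(author K) = 0.2·0.6667 / (0.2·0.6667 + 0.8·0.3333) ≈ 0.3333
After a second stylistic marker='present': P(author K) = 0.9·0.3333 / (0.9·0.3333 + 0.3·0.6667) ≈ 0.6000
After a stylometric feature='present': P(author K) = 0.2·0.6000 / (0.2·0.6000 + 0.8·0.4000) ≈ 0.2727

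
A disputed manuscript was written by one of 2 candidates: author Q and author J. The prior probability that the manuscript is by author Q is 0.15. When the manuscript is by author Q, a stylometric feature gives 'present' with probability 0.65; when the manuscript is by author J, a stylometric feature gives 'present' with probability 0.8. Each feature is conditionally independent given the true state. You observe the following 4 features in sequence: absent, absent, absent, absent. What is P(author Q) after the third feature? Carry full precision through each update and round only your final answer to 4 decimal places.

After 'absent': P(author Q) = 0.35·0.1500 / (0.35·0.1500 + 0.2·0.8500) ≈ 0.2360
After 'absent': P(author Q) = 0.35·0.2360 / (0.35·0.2360 + 0.2·0.7640) ≈ 0.3508
After 'absent': P(author Q) = 0.35·0.3508 / (0.35·0.3508 + 0.2·0.6492) ≈ 0.4861

0.4861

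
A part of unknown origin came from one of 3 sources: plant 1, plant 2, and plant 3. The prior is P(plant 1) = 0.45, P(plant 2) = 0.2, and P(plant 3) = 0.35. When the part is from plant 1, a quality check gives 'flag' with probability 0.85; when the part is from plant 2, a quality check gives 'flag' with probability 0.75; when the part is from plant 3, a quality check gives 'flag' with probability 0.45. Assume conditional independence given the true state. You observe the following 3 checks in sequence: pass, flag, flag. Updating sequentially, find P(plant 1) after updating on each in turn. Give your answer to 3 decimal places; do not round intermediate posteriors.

0.421

After 'pass': normaliser = 0.15·0.4500 + 0.25·0.2000 + 0.55·0.3500; P(plant 1) ≈ 0.2177, P(plant 2) ≈ 0.1613, P(plant 3) ≈ 0.6210
After 'flag': normaliser = 0.85·0.2177 + 0.75·0.1613 + 0.45·0.6210; P(plant 1) ≈ 0.3161, P(plant 2) ≈ 0.2066, P(plant 3) ≈ 0.4773
After 'flag': normaliser = 0.85·0.3161 + 0.75·0.2066 + 0.45·0.4773; P(plant 1) ≈ 0.4209, P(plant 2) ≈ 0.2427, P(plant 3) ≈ 0.3364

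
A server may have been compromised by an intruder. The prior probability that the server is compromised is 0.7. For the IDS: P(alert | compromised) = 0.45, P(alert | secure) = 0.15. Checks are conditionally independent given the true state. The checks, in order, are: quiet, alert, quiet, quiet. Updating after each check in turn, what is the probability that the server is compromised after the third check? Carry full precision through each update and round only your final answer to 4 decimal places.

0.7456

Apply Bayes' rule sequentially, carrying P(compromised) forward.
After 'quiet': P(compromised) = 0.55·0.7000 / (0.55·0.7000 + 0.85·0.3000) ≈ 0.6016
After 'alert': P(compromised) = 0.45·0.6016 / (0.45·0.6016 + 0.15·0.3984) ≈ 0.8191
After 'quiet': P(compromised) = 0.55·0.8191 / (0.55·0.8191 + 0.85·0.1809) ≈ 0.7456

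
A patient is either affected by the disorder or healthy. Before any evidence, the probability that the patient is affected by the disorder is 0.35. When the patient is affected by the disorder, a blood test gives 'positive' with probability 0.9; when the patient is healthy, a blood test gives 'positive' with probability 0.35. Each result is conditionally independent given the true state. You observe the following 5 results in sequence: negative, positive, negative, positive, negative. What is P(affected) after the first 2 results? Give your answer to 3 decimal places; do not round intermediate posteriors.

0.176

After 'negative': P(affected) = 0.1·0.3500 / (0.1·0.3500 + 0.65·0.6500) ≈ 0.0765
After 'positive': P(affected) = 0.9·0.0765 / (0.9·0.0765 + 0.35·0.9235) ≈ 0.1756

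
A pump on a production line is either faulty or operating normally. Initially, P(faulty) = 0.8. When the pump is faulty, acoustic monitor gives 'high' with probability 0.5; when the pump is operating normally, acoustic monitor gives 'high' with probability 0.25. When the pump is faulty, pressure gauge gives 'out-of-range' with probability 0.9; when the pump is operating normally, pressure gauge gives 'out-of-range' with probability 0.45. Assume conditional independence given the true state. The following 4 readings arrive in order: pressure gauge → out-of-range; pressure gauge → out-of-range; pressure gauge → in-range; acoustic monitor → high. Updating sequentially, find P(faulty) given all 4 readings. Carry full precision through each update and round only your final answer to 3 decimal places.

0.853

Each posterior becomes the prior for the next update.
After pressure gauge='out-of-range': P(faulty) = 0.9·0.8000 / (0.9·0.8000 + 0.45·0.2000) ≈ 0.8889
After pressure gauge='out-of-range': P(faulty) = 0.9·0.8889 / (0.9·0.8889 + 0.45·0.1111) ≈ 0.9412
After pressure gauge='in-range': P(faulty) = 0.1·0.9412 / (0.1·0.9412 + 0.55·0.0588) ≈ 0.7442
After acoustic monitor='high': P(faulty) = 0.5·0.7442 / (0.5·0.7442 + 0.25·0.2558) ≈ 0.8533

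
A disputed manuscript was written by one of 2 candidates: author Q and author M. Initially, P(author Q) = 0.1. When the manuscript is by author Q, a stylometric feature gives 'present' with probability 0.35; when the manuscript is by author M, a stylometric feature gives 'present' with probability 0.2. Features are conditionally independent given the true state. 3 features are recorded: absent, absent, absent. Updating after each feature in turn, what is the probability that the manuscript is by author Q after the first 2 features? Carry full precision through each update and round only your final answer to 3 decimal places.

0.068

After 'absent': P(author Q) = 0.65·0.1000 / (0.65·0.1000 + 0.8·0.9000) ≈ 0.0828
After 'absent': P(author Q) = 0.65·0.0828 / (0.65·0.0828 + 0.8·0.9172) ≈ 0.0683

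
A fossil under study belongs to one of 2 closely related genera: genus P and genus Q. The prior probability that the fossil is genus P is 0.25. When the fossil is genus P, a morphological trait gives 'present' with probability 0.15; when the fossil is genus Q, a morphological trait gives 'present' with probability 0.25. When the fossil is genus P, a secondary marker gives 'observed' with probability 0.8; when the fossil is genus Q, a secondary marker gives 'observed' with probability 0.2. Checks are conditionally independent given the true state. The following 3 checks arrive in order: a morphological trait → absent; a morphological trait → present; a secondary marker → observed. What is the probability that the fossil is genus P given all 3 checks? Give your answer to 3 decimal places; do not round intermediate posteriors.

After a morphological trait='absent': P(genus P) = 0.85·0.2500 / (0.85·0.2500 + 0.75·0.7500) ≈ 0.2742
After a morphological trait='present': P(genus P) = 0.15·0.2742 / (0.15·0.2742 + 0.25·0.7258) ≈ 0.1848
After a secondary marker='observed': P(genus P) = 0.8·0.1848 / (0.8·0.1848 + 0.2·0.8152) ≈ 0.4755

0.476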